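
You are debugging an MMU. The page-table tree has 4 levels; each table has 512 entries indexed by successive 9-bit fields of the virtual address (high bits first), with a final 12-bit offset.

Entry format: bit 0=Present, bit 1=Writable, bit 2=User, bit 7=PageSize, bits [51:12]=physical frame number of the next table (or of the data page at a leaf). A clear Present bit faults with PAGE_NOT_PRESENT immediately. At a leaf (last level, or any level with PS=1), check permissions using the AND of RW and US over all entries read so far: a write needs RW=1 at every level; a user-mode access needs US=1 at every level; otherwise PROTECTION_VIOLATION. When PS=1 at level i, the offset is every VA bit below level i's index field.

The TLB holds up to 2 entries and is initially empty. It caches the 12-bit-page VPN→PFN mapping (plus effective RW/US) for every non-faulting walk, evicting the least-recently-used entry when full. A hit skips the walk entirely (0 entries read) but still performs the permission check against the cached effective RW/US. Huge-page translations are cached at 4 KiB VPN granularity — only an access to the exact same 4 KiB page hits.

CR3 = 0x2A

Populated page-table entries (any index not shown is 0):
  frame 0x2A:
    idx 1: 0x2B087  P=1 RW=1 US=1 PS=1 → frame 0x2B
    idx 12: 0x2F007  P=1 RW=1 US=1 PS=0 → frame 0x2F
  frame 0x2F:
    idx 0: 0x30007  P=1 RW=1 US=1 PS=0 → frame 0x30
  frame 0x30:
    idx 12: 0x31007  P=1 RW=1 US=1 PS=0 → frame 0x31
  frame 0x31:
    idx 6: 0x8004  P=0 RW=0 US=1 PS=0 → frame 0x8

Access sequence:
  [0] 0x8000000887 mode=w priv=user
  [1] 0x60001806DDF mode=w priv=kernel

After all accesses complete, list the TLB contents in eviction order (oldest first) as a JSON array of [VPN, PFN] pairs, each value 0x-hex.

Walk each access:
#0 VA=0x8000000887 (w,user):
  L0 @0x2A[1] → 0x2B087  P=1,RW=1,US=1,PS=1
  ✓ 0x2B887 (huge @L0)  — 1 lookups
#1 VA=0x60001806DDF (w,kernel):
  L0 @0x2A[12] → 0x2F007  P=1,RW=1,US=1,PS=0
  L1 @0x2F[0] → 0x30007  P=1,RW=1,US=1,PS=0
  L2 @0x30[12] → 0x31007  P=1,RW=1,US=1,PS=0
  L3 @0x31[6] → 0x8004  P=0,RW=0,US=1,PS=0
  → PAGE_NOT_PRESENT  (4 entries read)

TLB: [["0x8000000", "0x2B"]]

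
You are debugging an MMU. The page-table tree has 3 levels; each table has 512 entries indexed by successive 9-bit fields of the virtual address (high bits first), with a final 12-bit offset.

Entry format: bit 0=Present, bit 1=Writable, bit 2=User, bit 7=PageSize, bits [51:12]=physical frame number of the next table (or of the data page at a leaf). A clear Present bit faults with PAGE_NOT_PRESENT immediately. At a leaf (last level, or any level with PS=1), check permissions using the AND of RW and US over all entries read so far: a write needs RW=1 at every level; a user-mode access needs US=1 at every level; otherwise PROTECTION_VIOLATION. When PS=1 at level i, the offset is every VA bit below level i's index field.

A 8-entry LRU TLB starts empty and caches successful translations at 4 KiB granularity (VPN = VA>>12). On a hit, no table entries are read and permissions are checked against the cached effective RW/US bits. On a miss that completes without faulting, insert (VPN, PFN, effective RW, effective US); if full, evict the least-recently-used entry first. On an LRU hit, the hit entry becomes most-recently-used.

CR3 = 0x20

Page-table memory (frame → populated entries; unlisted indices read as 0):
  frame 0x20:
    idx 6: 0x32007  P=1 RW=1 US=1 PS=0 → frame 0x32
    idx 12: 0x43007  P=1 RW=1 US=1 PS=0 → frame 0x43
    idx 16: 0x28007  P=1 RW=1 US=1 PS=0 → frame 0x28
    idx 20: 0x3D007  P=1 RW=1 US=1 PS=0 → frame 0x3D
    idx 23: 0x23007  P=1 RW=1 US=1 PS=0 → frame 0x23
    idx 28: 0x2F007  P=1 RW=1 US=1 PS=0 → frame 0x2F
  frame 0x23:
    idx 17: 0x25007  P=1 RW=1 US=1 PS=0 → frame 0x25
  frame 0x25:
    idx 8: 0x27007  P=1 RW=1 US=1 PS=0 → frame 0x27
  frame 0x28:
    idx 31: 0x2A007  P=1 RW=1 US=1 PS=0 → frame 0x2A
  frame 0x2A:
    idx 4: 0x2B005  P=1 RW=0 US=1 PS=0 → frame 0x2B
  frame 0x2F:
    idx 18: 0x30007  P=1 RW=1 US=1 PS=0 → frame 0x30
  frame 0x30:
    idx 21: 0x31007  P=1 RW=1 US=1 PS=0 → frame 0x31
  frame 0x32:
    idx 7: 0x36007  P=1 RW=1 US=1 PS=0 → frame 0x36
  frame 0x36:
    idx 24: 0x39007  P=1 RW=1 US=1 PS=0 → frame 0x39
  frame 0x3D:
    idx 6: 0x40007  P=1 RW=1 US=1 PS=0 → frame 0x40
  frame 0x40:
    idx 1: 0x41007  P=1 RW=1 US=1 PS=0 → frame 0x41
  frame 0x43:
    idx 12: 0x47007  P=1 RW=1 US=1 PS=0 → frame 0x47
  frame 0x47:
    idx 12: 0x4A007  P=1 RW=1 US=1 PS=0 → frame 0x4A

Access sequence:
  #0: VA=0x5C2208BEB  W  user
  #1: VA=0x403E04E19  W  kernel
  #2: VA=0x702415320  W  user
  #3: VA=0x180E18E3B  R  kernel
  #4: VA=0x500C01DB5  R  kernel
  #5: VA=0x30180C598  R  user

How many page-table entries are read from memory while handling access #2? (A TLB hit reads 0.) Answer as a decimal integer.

Per-access translation:
#0 VA=0x5C2208BEB (w,user):
  lvl0: tbl 0x20, slot 23 ⇒ 0x23007 (P1/RW1/US1/PS0)
  lvl1: tbl 0x23, slot 17 ⇒ 0x25007 (P1/RW1/US1/PS0)
  lvl2: tbl 0x25, slot 8 ⇒ 0x27007 (P1/RW1/US1/PS0)
  → PA=0x27BEB  (3 entries read)
#1 VA=0x403E04E19 (w,kernel):
  lvl0: tbl 0x20, slot 16 ⇒ 0x28007 (P1/RW1/US1/PS0)
  lvl1: tbl 0x28, slot 31 ⇒ 0x2A007 (P1/RW1/US1/PS0)
  lvl2: tbl 0x2A, slot 4 ⇒ 0x2B005 (P1/RW0/US1/PS0)
  ⇒ fault: PROTECTION_VIOLATION  — 3 lookups
#2 VA=0x702415320 (w,user):
  lvl0: tbl 0x20, slot 28 ⇒ 0x2F007 (P1/RW1/US1/PS0)
  lvl1: tbl 0x2F, slot 18 ⇒ 0x30007 (P1/RW1/US1/PS0)
  lvl2: tbl 0x30, slot 21 ⇒ 0x31007 (P1/RW1/US1/PS0)
  → PA=0x31320  (3 entries read)
#3 VA=0x180E18E3B (r,kernel):
  lvl0: tbl 0x20, slot 6 ⇒ 0x32007 (P1/RW1/US1/PS0)
  lvl1: tbl 0x32, slot 7 ⇒ 0x36007 (P1/RW1/US1/PS0)
  lvl2: tbl 0x36, slot 24 ⇒ 0x39007 (P1/RW1/US1/PS0)
  → PA=0x39E3B  (3 entries read)
#4 VA=0x500C01DB5 (r,kernel):
  lvl0: tbl 0x20, slot 20 ⇒ 0x3D007 (P1/RW1/US1/PS0)
  lvl1: tbl 0x3D, slot 6 ⇒ 0x40007 (P1/RW1/US1/PS0)
  lvl2: tbl 0x40, slot 1 ⇒ 0x41007 (P1/RW1/US1/PS0)
  → PA=0x41DB5  (3 entries read)
#5 VA=0x30180C598 (r,user):
  lvl0: tbl 0x20, slot 12 ⇒ 0x43007 (P1/RW1/US1/PS0)
  lvl1: tbl 0x43, slot 12 ⇒ 0x47007 (P1/RW1/US1/PS0)
  lvl2: tbl 0x47, slot 12 ⇒ 0x4A007 (P1/RW1/US1/PS0)
  → PA=0x4A598  (3 entries read)

Entries read for #2: 3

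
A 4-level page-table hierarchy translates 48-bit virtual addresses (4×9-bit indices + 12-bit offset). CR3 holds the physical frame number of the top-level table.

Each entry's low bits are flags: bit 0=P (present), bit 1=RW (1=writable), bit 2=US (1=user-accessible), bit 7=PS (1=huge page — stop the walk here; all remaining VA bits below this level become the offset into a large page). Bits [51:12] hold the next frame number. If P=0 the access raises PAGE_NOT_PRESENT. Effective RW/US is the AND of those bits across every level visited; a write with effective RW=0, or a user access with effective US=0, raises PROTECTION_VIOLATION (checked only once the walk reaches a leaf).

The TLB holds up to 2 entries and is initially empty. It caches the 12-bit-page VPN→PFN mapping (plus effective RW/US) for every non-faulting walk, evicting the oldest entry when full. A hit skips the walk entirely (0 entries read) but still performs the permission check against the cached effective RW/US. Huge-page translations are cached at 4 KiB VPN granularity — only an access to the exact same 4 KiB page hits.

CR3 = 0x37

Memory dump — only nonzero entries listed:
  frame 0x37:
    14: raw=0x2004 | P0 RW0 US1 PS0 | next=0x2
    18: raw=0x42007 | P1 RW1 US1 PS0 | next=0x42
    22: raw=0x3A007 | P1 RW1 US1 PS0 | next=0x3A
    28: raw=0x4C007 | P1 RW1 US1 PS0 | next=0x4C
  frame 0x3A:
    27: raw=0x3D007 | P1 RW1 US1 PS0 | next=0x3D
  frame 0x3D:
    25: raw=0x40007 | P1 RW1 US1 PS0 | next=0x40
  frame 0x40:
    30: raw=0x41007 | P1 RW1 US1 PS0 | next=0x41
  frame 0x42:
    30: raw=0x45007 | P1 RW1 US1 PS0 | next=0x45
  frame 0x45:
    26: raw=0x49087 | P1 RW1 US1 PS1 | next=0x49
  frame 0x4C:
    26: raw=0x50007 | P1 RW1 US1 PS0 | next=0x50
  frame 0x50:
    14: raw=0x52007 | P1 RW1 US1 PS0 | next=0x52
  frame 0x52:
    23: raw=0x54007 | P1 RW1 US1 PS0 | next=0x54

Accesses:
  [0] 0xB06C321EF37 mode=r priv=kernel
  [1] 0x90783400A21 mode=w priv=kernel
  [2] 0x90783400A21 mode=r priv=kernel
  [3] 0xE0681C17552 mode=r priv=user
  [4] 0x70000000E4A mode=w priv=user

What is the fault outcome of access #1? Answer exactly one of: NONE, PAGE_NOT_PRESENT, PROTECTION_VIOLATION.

Per-access translation:
#0 VA=0xB06C321EF37 (r,kernel):
  L0: frame=0x37 idx=22 entry=0x3A007 [P=1 RW=1 US=1 PS=0]
  L1: frame=0x3A idx=27 entry=0x3D007 [P=1 RW=1 US=1 PS=0]
  L2: frame=0x3D idx=25 entry=0x40007 [P=1 RW=1 US=1 PS=0]
  L3: frame=0x40 idx=30 entry=0x41007 [P=1 RW=1 US=1 PS=0]
  ⇒ phys 0x41F37  [4 reads]
#1 VA=0x90783400A21 (w,kernel):
  L0: frame=0x37 idx=18 entry=0x42007 [P=1 RW=1 US=1 PS=0]
  L1: frame=0x42 idx=30 entry=0x45007 [P=1 RW=1 US=1 PS=0]
  L2: frame=0x45 idx=26 entry=0x49087 [P=1 RW=1 US=1 PS=1]
  ⇒ phys 0x49A21 (huge @L2)  [3 reads]
#2 VA=0x90783400A21 (r,kernel):
  TLB hit vpn=0x90783400 → PA=0x49A21
#3 VA=0xE0681C17552 (r,user):
  L0: frame=0x37 idx=28 entry=0x4C007 [P=1 RW=1 US=1 PS=0]
  L1: frame=0x4C idx=26 entry=0x50007 [P=1 RW=1 US=1 PS=0]
  L2: frame=0x50 idx=14 entry=0x52007 [P=1 RW=1 US=1 PS=0]
  L3: frame=0x52 idx=23 entry=0x54007 [P=1 RW=1 US=1 PS=0]
  ⇒ phys 0x54552  [4 reads]
#4 VA=0x70000000E4A (w,user):
  L0: frame=0x37 idx=14 entry=0x2004 [P=0 RW=0 US=1 PS=0]
  → PAGE_NOT_PRESENT  (1 entries read)

Access #1 fault: NONE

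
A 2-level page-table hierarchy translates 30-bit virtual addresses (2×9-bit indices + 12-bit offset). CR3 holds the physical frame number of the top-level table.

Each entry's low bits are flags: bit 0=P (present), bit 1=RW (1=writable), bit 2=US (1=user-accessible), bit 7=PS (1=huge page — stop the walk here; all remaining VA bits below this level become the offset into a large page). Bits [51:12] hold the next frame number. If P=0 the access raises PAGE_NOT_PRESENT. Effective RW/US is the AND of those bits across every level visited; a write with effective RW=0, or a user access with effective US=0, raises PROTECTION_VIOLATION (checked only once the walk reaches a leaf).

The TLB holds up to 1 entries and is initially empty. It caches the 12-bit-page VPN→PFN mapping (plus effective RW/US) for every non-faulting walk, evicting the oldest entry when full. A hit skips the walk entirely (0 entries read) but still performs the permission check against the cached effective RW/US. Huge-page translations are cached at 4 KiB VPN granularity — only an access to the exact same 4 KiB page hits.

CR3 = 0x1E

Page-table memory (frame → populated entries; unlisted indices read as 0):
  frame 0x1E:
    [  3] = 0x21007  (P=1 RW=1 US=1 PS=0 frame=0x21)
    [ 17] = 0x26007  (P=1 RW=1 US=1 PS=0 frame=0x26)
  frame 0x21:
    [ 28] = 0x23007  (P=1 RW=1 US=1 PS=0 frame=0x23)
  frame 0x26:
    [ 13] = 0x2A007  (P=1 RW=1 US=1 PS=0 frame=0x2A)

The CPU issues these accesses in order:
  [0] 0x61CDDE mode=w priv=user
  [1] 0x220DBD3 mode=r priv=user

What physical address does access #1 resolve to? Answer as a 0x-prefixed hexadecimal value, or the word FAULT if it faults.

Per-access translation:
#0 VA=0x61CDDE (w,user):
  lvl0: tbl 0x1E, slot 3 ⇒ 0x21007 (P1/RW1/US1/PS0)
  lvl1: tbl 0x21, slot 28 ⇒ 0x23007 (P1/RW1/US1/PS0)
  ⇒ phys 0x23DDE  [2 reads]
#1 VA=0x220DBD3 (r,user):
  lvl0: tbl 0x1E, slot 17 ⇒ 0x26007 (P1/RW1/US1/PS0)
  lvl1: tbl 0x26, slot 13 ⇒ 0x2A007 (P1/RW1/US1/PS0)
  ⇒ phys 0x2ABD3  [2 reads]

Access #1 PA: 0x2ABD3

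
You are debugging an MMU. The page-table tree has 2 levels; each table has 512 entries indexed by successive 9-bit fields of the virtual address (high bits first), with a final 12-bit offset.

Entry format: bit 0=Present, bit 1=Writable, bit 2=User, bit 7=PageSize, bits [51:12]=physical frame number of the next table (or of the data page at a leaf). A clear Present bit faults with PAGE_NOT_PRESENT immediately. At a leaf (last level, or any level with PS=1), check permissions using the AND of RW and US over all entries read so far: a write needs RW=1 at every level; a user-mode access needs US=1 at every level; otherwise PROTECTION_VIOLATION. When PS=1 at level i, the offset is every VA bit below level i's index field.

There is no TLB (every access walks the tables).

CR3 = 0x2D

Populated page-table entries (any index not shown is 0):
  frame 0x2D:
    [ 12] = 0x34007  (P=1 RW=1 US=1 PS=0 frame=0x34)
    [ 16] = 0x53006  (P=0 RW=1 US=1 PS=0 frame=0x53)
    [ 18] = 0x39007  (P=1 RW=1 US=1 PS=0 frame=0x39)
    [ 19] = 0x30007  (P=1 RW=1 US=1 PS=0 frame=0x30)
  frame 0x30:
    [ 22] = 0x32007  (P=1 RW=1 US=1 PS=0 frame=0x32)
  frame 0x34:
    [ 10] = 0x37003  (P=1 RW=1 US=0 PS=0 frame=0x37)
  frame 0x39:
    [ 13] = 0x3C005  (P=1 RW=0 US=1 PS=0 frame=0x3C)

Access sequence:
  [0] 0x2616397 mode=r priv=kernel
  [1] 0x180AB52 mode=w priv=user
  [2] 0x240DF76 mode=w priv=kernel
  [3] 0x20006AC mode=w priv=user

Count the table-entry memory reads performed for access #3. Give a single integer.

Trace:
#0 VA=0x2616397 (r,kernel):
  L0: frame=0x2D idx=19 entry=0x30007 [P=1 RW=1 US=1 PS=0]
  L1: frame=0x30 idx=22 entry=0x32007 [P=1 RW=1 US=1 PS=0]
  ⇒ phys 0x32397  [2 reads]
#1 VA=0x180AB52 (w,user):
  L0: frame=0x2D idx=12 entry=0x34007 [P=1 RW=1 US=1 PS=0]
  L1: frame=0x34 idx=10 entry=0x37003 [P=1 RW=1 US=0 PS=0]
  → PROTECTION_VIOLATION  (2 entries read)
#2 VA=0x240DF76 (w,kernel):
  L0: frame=0x2D idx=18 entry=0x39007 [P=1 RW=1 US=1 PS=0]
  L1: frame=0x39 idx=13 entry=0x3C005 [P=1 RW=0 US=1 PS=0]
  → PROTECTION_VIOLATION  (2 entries read)
#3 VA=0x20006AC (w,user):
  L0: frame=0x2D idx=16 entry=0x53006 [P=0 RW=1 US=1 PS=0]
  → PAGE_NOT_PRESENT  (1 entries read)

Entries read for #3: 1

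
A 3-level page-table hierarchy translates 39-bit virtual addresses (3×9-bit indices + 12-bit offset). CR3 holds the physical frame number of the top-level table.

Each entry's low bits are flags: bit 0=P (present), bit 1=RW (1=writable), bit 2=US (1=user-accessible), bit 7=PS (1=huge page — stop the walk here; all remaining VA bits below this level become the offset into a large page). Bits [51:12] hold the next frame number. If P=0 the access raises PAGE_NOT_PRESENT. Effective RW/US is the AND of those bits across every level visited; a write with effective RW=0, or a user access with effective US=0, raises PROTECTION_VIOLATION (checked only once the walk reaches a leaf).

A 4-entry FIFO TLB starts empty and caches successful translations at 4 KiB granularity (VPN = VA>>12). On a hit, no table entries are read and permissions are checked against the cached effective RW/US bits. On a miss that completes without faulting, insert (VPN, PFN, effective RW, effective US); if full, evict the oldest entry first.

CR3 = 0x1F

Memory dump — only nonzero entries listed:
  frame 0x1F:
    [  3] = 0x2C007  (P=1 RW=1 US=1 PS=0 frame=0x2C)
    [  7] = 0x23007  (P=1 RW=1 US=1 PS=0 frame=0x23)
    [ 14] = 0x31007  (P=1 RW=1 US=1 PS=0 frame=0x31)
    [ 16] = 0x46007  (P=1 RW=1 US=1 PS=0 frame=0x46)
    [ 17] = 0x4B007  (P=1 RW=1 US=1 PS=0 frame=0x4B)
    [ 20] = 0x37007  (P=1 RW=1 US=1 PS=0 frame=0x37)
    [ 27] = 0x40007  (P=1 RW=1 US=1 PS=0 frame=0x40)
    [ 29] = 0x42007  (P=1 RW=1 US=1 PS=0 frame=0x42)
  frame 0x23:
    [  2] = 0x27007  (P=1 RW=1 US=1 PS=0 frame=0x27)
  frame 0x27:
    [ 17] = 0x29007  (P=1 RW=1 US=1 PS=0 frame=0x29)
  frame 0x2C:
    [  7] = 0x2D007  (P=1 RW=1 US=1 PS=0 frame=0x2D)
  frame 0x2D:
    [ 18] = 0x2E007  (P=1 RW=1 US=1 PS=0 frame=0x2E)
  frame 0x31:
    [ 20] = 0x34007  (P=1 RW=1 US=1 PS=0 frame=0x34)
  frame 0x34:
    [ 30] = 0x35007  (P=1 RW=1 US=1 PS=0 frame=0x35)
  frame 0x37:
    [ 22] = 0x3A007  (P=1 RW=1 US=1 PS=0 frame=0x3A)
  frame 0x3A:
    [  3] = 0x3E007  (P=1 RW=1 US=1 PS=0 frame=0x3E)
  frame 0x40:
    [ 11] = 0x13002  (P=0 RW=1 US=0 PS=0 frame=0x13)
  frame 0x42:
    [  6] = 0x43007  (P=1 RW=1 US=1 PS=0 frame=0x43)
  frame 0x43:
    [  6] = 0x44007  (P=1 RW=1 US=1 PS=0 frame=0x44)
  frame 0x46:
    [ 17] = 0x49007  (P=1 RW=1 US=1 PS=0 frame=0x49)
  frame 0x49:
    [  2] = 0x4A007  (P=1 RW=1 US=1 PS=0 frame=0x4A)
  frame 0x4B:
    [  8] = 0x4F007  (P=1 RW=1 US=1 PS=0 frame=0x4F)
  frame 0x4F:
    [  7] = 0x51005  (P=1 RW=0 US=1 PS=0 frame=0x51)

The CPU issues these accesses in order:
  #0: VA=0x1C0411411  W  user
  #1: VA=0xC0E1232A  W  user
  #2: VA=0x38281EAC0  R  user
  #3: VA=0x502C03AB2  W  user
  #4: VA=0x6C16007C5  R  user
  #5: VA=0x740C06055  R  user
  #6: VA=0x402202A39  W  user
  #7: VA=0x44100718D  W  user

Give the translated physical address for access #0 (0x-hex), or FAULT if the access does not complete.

Per-access translation:
#0 VA=0x1C0411411 (w,user):
  L0: frame=0x1F idx=7 entry=0x23007 [P=1 RW=1 US=1 PS=0]
  L1: frame=0x23 idx=2 entry=0x27007 [P=1 RW=1 US=1 PS=0]
  L2: frame=0x27 idx=17 entry=0x29007 [P=1 RW=1 US=1 PS=0]
  ✓ 0x29411  — 3 lookups
#1 VA=0xC0E1232A (w,user):
  L0: frame=0x1F idx=3 entry=0x2C007 [P=1 RW=1 US=1 PS=0]
  L1: frame=0x2C idx=7 entry=0x2D007 [P=1 RW=1 US=1 PS=0]
  L2: frame=0x2D idx=18 entry=0x2E007 [P=1 RW=1 US=1 PS=0]
  ✓ 0x2E32A  — 3 lookups
#2 VA=0x38281EAC0 (r,user):
  L0: frame=0x1F idx=14 entry=0x31007 [P=1 RW=1 US=1 PS=0]
  L1: frame=0x31 idx=20 entry=0x34007 [P=1 RW=1 US=1 PS=0]
  L2: frame=0x34 idx=30 entry=0x35007 [P=1 RW=1 US=1 PS=0]
  ✓ 0x35AC0  — 3 lookups
#3 VA=0x502C03AB2 (w,user):
  L0: frame=0x1F idx=20 entry=0x37007 [P=1 RW=1 US=1 PS=0]
  L1: frame=0x37 idx=22 entry=0x3A007 [P=1 RW=1 US=1 PS=0]
  L2: frame=0x3A idx=3 entry=0x3E007 [P=1 RW=1 US=1 PS=0]
  ✓ 0x3EAB2  — 3 lookups
#4 VA=0x6C16007C5 (r,user):
  L0: frame=0x1F idx=27 entry=0x40007 [P=1 RW=1 US=1 PS=0]
  L1: frame=0x40 idx=11 entry=0x13002 [P=0 RW=1 US=0 PS=0]
  → PAGE_NOT_PRESENT  (2 entries read)
#5 VA=0x740C06055 (r,user):
  L0: frame=0x1F idx=29 entry=0x42007 [P=1 RW=1 US=1 PS=0]
  L1: frame=0x42 idx=6 entry=0x43007 [P=1 RW=1 US=1 PS=0]
  L2: frame=0x43 idx=6 entry=0x44007 [P=1 RW=1 US=1 PS=0]
  ✓ 0x44055  — 3 lookups
#6 VA=0x402202A39 (w,user):
  L0: frame=0x1F idx=16 entry=0x46007 [P=1 RW=1 US=1 PS=0]
  L1: frame=0x46 idx=17 entry=0x49007 [P=1 RW=1 US=1 PS=0]
  L2: frame=0x49 idx=2 entry=0x4A007 [P=1 RW=1 US=1 PS=0]
  ✓ 0x4AA39  — 3 lookups
#7 VA=0x44100718D (w,user):
  L0: frame=0x1F idx=17 entry=0x4B007 [P=1 RW=1 US=1 PS=0]
  L1: frame=0x4B idx=8 entry=0x4F007 [P=1 RW=1 US=1 PS=0]
  L2: frame=0x4F idx=7 entry=0x51005 [P=1 RW=0 US=1 PS=0]
  → PROTECTION_VIOLATION  (3 entries read)

Access #0 PA: 0x29411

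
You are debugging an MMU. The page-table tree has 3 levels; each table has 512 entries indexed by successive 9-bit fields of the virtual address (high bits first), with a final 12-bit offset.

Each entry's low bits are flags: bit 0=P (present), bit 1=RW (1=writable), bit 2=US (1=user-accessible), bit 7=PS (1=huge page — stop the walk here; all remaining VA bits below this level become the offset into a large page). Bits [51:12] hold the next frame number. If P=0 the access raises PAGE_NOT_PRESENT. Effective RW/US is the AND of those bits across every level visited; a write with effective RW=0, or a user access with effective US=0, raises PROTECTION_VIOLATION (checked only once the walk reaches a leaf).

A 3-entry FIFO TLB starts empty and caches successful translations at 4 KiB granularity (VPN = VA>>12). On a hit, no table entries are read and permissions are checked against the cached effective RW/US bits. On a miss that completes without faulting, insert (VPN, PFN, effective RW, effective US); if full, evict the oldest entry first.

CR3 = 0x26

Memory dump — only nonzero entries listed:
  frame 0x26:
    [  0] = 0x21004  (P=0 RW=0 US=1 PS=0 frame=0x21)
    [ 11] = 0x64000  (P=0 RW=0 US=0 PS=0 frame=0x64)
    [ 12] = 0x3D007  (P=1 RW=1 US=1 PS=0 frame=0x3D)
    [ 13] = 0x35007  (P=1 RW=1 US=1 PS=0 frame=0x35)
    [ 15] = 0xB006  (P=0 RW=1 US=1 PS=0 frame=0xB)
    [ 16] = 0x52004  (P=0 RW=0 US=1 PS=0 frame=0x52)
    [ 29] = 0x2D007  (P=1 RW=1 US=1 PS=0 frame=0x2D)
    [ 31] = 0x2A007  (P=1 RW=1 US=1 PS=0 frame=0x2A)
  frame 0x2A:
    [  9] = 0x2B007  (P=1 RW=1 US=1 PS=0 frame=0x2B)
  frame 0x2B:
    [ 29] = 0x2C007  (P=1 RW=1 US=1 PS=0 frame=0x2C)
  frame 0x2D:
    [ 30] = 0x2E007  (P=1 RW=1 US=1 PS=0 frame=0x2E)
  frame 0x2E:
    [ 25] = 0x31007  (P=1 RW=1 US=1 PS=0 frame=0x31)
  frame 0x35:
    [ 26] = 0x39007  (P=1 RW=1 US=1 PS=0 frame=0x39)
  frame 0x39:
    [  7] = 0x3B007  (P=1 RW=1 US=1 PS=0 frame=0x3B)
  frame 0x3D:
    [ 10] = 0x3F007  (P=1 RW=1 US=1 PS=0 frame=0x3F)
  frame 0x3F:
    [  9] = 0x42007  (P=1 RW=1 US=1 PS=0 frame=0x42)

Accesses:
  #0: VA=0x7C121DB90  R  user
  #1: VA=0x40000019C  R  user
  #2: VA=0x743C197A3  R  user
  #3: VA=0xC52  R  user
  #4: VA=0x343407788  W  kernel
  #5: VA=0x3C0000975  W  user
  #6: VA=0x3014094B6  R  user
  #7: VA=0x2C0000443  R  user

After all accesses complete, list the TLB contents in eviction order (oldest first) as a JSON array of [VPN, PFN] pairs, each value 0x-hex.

Walk each access:
#0 VA=0x7C121DB90 (r,user):
  L0 @0x26[31] → 0x2A007  P=1,RW=1,US=1,PS=0
  L1 @0x2A[9] → 0x2B007  P=1,RW=1,US=1,PS=0
  L2 @0x2B[29] → 0x2C007  P=1,RW=1,US=1,PS=0
  ⇒ phys 0x2CB90  [3 reads]
#1 VA=0x40000019C (r,user):
  L0 @0x26[16] → 0x52004  P=0,RW=0,US=1,PS=0
  ⇒ fault: PAGE_NOT_PRESENT  — 1 lookups
#2 VA=0x743C197A3 (r,user):
  L0 @0x26[29] → 0x2D007  P=1,RW=1,US=1,PS=0
  L1 @0x2D[30] → 0x2E007  P=1,RW=1,US=1,PS=0
  L2 @0x2E[25] → 0x31007  P=1,RW=1,US=1,PS=0
  ⇒ phys 0x317A3  [3 reads]
#3 VA=0xC52 (r,user):
  L0 @0x26[0] → 0x21004  P=0,RW=0,US=1,PS=0
  ⇒ fault: PAGE_NOT_PRESENT  — 1 lookups
#4 VA=0x343407788 (w,kernel):
  L0 @0x26[13] → 0x35007  P=1,RW=1,US=1,PS=0
  L1 @0x35[26] → 0x39007  P=1,RW=1,US=1,PS=0
  L2 @0x39[7] → 0x3B007  P=1,RW=1,US=1,PS=0
  ⇒ phys 0x3B788  [3 reads]
#5 VA=0x3C0000975 (w,user):
  L0 @0x26[15] → 0xB006  P=0,RW=1,US=1,PS=0
  ⇒ fault: PAGE_NOT_PRESENT  — 1 lookups
#6 VA=0x3014094B6 (r,user):
  L0 @0x26[12] → 0x3D007  P=1,RW=1,US=1,PS=0
  L1 @0x3D[10] → 0x3F007  P=1,RW=1,US=1,PS=0
  L2 @0x3F[9] → 0x42007  P=1,RW=1,US=1,PS=0
  ⇒ phys 0x424B6  [3 reads]
#7 VA=0x2C0000443 (r,user):
  L0 @0x26[11] → 0x64000  P=0,RW=0,US=0,PS=0
  ⇒ fault: PAGE_NOT_PRESENT  — 1 lookups

TLB: [["0x743C19", "0x31"], ["0x343407", "0x3B"], ["0x301409", "0x42"]]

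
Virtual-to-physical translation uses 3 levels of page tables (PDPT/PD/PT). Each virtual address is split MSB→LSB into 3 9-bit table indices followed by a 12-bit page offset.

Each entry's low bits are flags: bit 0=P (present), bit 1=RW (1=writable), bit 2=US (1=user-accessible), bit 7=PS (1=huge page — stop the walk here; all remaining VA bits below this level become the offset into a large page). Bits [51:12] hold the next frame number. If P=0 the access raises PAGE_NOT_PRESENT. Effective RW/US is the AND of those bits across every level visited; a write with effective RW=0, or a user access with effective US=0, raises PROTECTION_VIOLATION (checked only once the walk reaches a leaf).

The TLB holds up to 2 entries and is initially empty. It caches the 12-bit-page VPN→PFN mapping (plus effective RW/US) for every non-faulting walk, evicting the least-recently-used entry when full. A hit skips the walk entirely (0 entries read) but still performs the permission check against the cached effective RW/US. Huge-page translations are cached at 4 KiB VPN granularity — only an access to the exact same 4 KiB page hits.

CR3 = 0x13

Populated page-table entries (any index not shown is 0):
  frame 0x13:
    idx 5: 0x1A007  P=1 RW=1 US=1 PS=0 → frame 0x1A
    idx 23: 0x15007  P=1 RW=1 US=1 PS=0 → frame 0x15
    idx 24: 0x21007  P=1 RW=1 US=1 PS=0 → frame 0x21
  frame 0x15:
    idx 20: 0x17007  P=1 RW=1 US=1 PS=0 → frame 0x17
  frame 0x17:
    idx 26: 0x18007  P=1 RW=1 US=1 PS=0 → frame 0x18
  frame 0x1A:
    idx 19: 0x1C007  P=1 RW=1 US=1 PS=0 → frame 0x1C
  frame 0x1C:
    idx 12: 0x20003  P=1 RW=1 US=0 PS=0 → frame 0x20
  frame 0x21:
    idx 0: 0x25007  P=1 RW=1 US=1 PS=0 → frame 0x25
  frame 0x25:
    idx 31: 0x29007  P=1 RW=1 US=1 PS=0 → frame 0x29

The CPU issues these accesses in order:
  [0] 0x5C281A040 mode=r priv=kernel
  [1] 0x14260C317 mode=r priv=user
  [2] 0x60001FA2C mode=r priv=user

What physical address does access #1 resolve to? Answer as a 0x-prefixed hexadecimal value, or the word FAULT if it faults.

Walk each access:
#0 VA=0x5C281A040 (r,kernel):
  L0: frame=0x13 idx=23 entry=0x15007 [P=1 RW=1 US=1 PS=0]
  L1: frame=0x15 idx=20 entry=0x17007 [P=1 RW=1 US=1 PS=0]
  L2: frame=0x17 idx=26 entry=0x18007 [P=1 RW=1 US=1 PS=0]
  → PA=0x18040  (3 entries read)
#1 VA=0x14260C317 (r,user):
  L0: frame=0x13 idx=5 entry=0x1A007 [P=1 RW=1 US=1 PS=0]
  L1: frame=0x1A idx=19 entry=0x1C007 [P=1 RW=1 US=1 PS=0]
  L2: frame=0x1C idx=12 entry=0x20003 [P=1 RW=1 US=0 PS=0]
  → PROTECTION_VIOLATION  (3 entries read)
#2 VA=0x60001FA2C (r,user):
  L0: frame=0x13 idx=24 entry=0x21007 [P=1 RW=1 US=1 PS=0]
  L1: frame=0x21 idx=0 entry=0x25007 [P=1 RW=1 US=1 PS=0]
  L2: frame=0x25 idx=31 entry=0x29007 [P=1 RW=1 US=1 PS=0]
  → PA=0x29A2C  (3 entries read)

Access #1 PA: FAULT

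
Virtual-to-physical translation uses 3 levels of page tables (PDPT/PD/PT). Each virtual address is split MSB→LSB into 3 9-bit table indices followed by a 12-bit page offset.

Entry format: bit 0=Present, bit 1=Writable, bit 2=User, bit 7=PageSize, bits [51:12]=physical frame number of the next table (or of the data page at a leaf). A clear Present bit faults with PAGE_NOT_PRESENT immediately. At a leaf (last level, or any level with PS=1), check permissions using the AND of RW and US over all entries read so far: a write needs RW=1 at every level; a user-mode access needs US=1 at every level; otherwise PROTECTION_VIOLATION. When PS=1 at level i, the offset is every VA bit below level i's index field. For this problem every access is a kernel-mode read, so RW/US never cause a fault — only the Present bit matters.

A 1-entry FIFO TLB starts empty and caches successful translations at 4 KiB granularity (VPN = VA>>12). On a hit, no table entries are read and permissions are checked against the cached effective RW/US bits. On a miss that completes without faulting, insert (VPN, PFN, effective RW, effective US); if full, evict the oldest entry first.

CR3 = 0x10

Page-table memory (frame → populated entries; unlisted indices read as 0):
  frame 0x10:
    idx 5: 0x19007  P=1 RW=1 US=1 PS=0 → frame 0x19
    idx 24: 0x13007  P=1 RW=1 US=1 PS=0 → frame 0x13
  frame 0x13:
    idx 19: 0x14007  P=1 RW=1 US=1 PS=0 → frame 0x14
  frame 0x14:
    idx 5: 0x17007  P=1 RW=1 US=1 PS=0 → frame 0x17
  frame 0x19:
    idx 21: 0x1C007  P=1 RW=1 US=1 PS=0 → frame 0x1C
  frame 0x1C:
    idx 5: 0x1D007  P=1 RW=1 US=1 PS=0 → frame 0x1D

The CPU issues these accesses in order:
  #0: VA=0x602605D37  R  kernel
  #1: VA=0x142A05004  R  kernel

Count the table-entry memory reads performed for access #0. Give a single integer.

Walk each access:
#0 VA=0x602605D37 (r,kernel):
  [0] read 0x10 idx=24: raw=0x13007 flags P=1 W=1 U=1 S=0
  [1] read 0x13 idx=19: raw=0x14007 flags P=1 W=1 U=1 S=0
  [2] read 0x14 idx=5: raw=0x17007 flags P=1 W=1 U=1 S=0
  ✓ 0x17D37  — 3 lookups
#1 VA=0x142A05004 (r,kernel):
  [0] read 0x10 idx=5: raw=0x19007 flags P=1 W=1 U=1 S=0
  [1] read 0x19 idx=21: raw=0x1C007 flags P=1 W=1 U=1 S=0
  [2] read 0x1C idx=5: raw=0x1D007 flags P=1 W=1 U=1 S=0
  ✓ 0x1D004  — 3 lookups

Entries read for #0: 3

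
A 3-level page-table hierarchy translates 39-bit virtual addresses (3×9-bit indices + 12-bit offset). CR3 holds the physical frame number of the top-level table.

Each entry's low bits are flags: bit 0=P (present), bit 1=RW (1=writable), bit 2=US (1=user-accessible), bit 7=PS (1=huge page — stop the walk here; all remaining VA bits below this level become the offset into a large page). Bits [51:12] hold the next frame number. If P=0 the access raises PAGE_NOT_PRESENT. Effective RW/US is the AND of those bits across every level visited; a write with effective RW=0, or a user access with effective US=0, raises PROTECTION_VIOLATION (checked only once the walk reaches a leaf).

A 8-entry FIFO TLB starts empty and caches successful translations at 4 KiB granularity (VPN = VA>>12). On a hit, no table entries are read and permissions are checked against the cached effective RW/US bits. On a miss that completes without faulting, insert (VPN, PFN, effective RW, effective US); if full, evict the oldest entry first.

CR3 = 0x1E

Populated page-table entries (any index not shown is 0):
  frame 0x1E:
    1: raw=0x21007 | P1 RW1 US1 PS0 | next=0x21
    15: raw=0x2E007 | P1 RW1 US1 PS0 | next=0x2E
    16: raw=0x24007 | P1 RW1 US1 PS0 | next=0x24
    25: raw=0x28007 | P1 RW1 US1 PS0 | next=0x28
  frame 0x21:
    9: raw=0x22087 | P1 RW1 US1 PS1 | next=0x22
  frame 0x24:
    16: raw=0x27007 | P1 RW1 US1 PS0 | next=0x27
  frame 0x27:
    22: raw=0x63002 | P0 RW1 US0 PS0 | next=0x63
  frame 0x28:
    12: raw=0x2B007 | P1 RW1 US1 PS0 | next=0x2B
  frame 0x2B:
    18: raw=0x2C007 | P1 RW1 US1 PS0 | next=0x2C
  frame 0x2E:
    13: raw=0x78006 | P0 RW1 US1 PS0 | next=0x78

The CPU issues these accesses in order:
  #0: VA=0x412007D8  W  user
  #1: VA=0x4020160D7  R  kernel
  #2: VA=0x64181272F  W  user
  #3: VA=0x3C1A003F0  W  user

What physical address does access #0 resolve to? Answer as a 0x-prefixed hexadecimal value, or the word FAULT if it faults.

Walk each access:
#0 VA=0x412007D8 (w,user):
  L0 @0x1E[1] → 0x21007  P=1,RW=1,US=1,PS=0
  L1 @0x21[9] → 0x22087  P=1,RW=1,US=1,PS=1
  → PA=0x227D8 (huge @L1)  (2 entries read)
#1 VA=0x4020160D7 (r,kernel):
  L0 @0x1E[16] → 0x24007  P=1,RW=1,US=1,PS=0
  L1 @0x24[16] → 0x27007  P=1,RW=1,US=1,PS=0
  L2 @0x27[22] → 0x63002  P=0,RW=1,US=0,PS=0
  → PAGE_NOT_PRESENT  (3 entries read)
#2 VA=0x64181272F (w,user):
  L0 @0x1E[25] → 0x28007  P=1,RW=1,US=1,PS=0
  L1 @0x28[12] → 0x2B007  P=1,RW=1,US=1,PS=0
  L2 @0x2B[18] → 0x2C007  P=1,RW=1,US=1,PS=0
  → PA=0x2C72F  (3 entries read)
#3 VA=0x3C1A003F0 (w,user):
  L0 @0x1E[15] → 0x2E007  P=1,RW=1,US=1,PS=0
  L1 @0x2E[13] → 0x78006  P=0,RW=1,US=1,PS=0
  → PAGE_NOT_PRESENT  (2 entries read)

Access #0 PA: 0x227D8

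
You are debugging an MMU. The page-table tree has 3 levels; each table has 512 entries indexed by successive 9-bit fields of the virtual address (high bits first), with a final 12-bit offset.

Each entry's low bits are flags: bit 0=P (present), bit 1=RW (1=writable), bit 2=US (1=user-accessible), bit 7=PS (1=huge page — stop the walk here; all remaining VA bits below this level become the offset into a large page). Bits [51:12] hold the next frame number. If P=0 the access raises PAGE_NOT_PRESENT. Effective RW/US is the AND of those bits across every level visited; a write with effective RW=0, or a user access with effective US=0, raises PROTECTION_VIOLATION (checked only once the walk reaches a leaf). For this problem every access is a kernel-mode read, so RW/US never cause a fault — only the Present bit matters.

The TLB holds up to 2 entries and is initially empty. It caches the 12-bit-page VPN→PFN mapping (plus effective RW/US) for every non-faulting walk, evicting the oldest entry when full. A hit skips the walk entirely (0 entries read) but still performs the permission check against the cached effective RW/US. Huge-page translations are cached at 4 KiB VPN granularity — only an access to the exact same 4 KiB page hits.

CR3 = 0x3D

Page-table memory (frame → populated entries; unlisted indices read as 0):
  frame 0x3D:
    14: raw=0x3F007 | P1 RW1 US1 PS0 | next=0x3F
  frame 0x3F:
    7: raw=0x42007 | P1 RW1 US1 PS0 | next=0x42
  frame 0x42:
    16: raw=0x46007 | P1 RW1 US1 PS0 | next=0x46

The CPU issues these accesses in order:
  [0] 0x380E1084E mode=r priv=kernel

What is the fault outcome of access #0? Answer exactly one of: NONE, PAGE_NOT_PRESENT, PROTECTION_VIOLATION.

Trace:
#0 VA=0x380E1084E (r,kernel):
  L0 @0x3D[14] → 0x3F007  P=1,RW=1,US=1,PS=0
  L1 @0x3F[7] → 0x42007  P=1,RW=1,US=1,PS=0
  L2 @0x42[16] → 0x46007  P=1,RW=1,US=1,PS=0
  ✓ 0x4684E  — 3 lookups

Access #0 fault: NONE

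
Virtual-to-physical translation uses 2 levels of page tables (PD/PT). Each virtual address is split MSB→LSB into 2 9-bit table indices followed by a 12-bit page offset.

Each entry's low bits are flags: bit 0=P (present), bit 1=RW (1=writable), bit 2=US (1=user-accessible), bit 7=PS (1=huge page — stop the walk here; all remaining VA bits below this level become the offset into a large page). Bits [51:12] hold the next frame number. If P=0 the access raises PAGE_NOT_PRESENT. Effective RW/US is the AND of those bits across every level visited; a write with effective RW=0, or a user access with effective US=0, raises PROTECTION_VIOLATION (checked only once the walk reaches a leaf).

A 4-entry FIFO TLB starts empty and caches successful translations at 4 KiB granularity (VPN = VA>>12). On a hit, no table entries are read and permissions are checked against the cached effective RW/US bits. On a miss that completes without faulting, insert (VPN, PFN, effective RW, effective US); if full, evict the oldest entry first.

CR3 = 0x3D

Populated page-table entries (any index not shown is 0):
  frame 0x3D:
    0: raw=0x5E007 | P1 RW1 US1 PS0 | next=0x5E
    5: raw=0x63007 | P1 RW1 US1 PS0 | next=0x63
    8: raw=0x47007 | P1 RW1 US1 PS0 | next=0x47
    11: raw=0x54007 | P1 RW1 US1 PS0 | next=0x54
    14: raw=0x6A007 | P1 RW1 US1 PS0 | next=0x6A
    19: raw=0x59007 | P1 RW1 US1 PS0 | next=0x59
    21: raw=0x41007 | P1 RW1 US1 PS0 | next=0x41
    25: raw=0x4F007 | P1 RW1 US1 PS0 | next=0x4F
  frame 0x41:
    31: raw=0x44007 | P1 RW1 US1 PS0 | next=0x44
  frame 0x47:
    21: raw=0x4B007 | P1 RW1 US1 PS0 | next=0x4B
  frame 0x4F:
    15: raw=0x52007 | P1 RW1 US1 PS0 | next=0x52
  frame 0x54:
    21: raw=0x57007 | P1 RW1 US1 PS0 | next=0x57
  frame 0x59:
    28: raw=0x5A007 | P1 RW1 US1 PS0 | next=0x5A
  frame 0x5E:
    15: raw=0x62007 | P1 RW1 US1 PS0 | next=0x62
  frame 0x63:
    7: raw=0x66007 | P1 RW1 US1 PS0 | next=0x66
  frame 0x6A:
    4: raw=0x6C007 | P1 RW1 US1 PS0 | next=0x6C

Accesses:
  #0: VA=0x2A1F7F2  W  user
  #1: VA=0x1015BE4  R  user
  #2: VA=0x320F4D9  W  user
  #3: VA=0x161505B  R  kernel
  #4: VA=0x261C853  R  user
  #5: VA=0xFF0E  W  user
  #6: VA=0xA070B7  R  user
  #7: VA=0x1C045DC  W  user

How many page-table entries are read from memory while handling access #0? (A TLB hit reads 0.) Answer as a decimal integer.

Per-access translation:
#0 VA=0x2A1F7F2 (w,user):
  lvl0: tbl 0x3D, slot 21 ⇒ 0x41007 (P1/RW1/US1/PS0)
  lvl1: tbl 0x41, slot 31 ⇒ 0x44007 (P1/RW1/US1/PS0)
  ✓ 0x447F2  — 2 lookups
#1 VA=0x1015BE4 (r,user):
  lvl0: tbl 0x3D, slot 8 ⇒ 0x47007 (P1/RW1/US1/PS0)
  lvl1: tbl 0x47, slot 21 ⇒ 0x4B007 (P1/RW1/US1/PS0)
  ✓ 0x4BBE4  — 2 lookups
#2 VA=0x320F4D9 (w,user):
  lvl0: tbl 0x3D, slot 25 ⇒ 0x4F007 (P1/RW1/US1/PS0)
  lvl1: tbl 0x4F, slot 15 ⇒ 0x52007 (P1/RW1/US1/PS0)
  ✓ 0x524D9  — 2 lookups
#3 VA=0x161505B (r,kernel):
  lvl0: tbl 0x3D, slot 11 ⇒ 0x54007 (P1/RW1/US1/PS0)
  lvl1: tbl 0x54, slot 21 ⇒ 0x57007 (P1/RW1/US1/PS0)
  ✓ 0x5705B  — 2 lookups
#4 VA=0x261C853 (r,user):
  lvl0: tbl 0x3D, slot 19 ⇒ 0x59007 (P1/RW1/US1/PS0)
  lvl1: tbl 0x59, slot 28 ⇒ 0x5A007 (P1/RW1/US1/PS0)
  ✓ 0x5A853  — 2 lookups
#5 VA=0xFF0E (w,user):
  lvl0: tbl 0x3D, slot 0 ⇒ 0x5E007 (P1/RW1/US1/PS0)
  lvl1: tbl 0x5E, slot 15 ⇒ 0x62007 (P1/RW1/US1/PS0)
  ✓ 0x62F0E  — 2 lookups
#6 VA=0xA070B7 (r,user):
  lvl0: tbl 0x3D, slot 5 ⇒ 0x63007 (P1/RW1/US1/PS0)
  lvl1: tbl 0x63, slot 7 ⇒ 0x66007 (P1/RW1/US1/PS0)
  ✓ 0x660B7  — 2 lookups
#7 VA=0x1C045DC (w,user):
  lvl0: tbl 0x3D, slot 14 ⇒ 0x6A007 (P1/RW1/US1/PS0)
  lvl1: tbl 0x6A, slot 4 ⇒ 0x6C007 (P1/RW1/US1/PS0)
  ✓ 0x6C5DC  — 2 lookups

Entries read for #0: 2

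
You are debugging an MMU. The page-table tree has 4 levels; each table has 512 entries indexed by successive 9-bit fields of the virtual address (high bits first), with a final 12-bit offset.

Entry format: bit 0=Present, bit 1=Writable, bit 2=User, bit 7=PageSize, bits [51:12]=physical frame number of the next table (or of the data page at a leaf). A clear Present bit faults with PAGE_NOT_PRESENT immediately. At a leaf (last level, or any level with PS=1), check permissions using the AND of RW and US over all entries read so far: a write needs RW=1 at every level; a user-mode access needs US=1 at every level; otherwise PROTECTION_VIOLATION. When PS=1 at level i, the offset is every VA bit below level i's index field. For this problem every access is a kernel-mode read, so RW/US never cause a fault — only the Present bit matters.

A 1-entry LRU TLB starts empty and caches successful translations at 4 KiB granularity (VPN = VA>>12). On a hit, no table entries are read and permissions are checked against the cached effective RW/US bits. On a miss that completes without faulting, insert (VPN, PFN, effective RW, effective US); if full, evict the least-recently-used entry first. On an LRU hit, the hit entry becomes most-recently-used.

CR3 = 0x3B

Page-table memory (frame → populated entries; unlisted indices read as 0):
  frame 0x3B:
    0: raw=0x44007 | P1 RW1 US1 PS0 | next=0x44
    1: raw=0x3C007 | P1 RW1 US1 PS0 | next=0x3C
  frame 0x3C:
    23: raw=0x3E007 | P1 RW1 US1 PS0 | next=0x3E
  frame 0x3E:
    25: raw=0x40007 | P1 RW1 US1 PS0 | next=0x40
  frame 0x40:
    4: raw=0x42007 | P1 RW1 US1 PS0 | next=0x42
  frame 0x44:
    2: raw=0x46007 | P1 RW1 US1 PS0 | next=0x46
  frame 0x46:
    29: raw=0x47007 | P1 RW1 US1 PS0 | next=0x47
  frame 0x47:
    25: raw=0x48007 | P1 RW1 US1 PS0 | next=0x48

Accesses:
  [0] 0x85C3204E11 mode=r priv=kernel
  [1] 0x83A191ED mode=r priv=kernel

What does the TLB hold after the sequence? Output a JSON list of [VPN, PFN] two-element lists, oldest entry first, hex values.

Trace:
#0 VA=0x85C3204E11 (r,kernel):
  L0: frame=0x3B idx=1 entry=0x3C007 [P=1 RW=1 US=1 PS=0]
  L1: frame=0x3C idx=23 entry=0x3E007 [P=1 RW=1 US=1 PS=0]
  L2: frame=0x3E idx=25 entry=0x40007 [P=1 RW=1 US=1 PS=0]
  L3: frame=0x40 idx=4 entry=0x42007 [P=1 RW=1 US=1 PS=0]
  → PA=0x42E11  (4 entries read)
#1 VA=0x83A191ED (r,kernel):
  L0: frame=0x3B idx=0 entry=0x44007 [P=1 RW=1 US=1 PS=0]
  L1: frame=0x44 idx=2 entry=0x46007 [P=1 RW=1 US=1 PS=0]
  L2: frame=0x46 idx=29 entry=0x47007 [P=1 RW=1 US=1 PS=0]
  L3: frame=0x47 idx=25 entry=0x48007 [P=1 RW=1 US=1 PS=0]
  → PA=0x481ED  (4 entries read)

TLB: [["0x83A19", "0x48"]]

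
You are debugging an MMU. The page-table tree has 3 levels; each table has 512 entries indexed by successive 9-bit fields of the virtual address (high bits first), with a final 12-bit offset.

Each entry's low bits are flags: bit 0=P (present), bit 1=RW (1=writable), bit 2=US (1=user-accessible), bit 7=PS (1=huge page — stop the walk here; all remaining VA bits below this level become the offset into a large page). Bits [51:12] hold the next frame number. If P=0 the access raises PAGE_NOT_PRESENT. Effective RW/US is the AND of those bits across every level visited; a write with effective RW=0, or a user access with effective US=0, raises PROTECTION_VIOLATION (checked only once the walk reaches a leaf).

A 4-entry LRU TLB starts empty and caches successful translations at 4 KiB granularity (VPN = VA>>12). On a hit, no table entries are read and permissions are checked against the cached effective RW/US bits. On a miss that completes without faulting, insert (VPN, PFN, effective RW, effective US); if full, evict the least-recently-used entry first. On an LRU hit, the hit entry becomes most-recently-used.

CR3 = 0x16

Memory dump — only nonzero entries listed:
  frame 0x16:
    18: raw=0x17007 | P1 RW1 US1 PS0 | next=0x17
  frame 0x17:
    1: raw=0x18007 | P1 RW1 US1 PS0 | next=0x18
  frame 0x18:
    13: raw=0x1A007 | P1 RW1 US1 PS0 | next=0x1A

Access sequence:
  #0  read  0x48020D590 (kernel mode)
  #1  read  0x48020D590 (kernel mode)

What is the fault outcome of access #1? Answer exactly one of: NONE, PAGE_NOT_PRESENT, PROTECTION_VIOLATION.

Trace:
#0 VA=0x48020D590 (r,kernel):
  L0 @0x16[18] → 0x17007  P=1,RW=1,US=1,PS=0
  L1 @0x17[1] → 0x18007  P=1,RW=1,US=1,PS=0
  L2 @0x18[13] → 0x1A007  P=1,RW=1,US=1,PS=0
  ⇒ phys 0x1A590  [3 reads]
#1 VA=0x48020D590 (r,kernel):
  TLB hit vpn=0x48020D → PA=0x1A590

Access #1 fault: NONE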